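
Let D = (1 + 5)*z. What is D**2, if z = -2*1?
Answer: 144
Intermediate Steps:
z = -2
D = -12 (D = (1 + 5)*(-2) = 6*(-2) = -12)
D**2 = (-12)**2 = 144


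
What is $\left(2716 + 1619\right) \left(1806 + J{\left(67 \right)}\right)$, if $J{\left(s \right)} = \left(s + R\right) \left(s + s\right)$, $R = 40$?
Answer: $69984240$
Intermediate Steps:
$J{\left(s \right)} = 2 s \left(40 + s\right)$ ($J{\left(s \right)} = \left(s + 40\right) \left(s + s\right) = \left(40 + s\right) 2 s = 2 s \left(40 + s\right)$)
$\left(2716 + 1619\right) \left(1806 + J{\left(67 \right)}\right) = \left(2716 + 1619\right) \left(1806 + 2 \cdot 67 \left(40 + 67\right)\right) = 4335 \left(1806 + 2 \cdot 67 \cdot 107\right) = 4335 \left(1806 + 14338\right) = 4335 \cdot 16144 = 69984240$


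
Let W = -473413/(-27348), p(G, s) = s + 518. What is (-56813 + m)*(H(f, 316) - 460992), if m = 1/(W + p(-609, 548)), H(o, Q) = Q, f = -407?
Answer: 775393054510429780/29626381 ≈ 2.6172e+10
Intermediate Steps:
p(G, s) = 518 + s
W = 473413/27348 (W = -473413*(-1/27348) = 473413/27348 ≈ 17.311)
m = 27348/29626381 (m = 1/(473413/27348 + (518 + 548)) = 1/(473413/27348 + 1066) = 1/(29626381/27348) = 27348/29626381 ≈ 0.00092310)
(-56813 + m)*(H(f, 316) - 460992) = (-56813 + 27348/29626381)*(316 - 460992) = -1683163556405/29626381*(-460676) = 775393054510429780/29626381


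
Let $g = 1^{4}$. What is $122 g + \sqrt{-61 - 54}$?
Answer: $122 + i \sqrt{115} \approx 122.0 + 10.724 i$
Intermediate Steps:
$g = 1$
$122 g + \sqrt{-61 - 54} = 122 \cdot 1 + \sqrt{-61 - 54} = 122 + \sqrt{-115} = 122 + i \sqrt{115}$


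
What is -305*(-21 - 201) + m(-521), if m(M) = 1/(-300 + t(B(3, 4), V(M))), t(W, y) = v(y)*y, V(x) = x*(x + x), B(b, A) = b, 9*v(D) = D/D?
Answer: 36575723229/540182 ≈ 67710.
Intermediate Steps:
v(D) = ⅑ (v(D) = (D/D)/9 = (⅑)*1 = ⅑)
V(x) = 2*x² (V(x) = x*(2*x) = 2*x²)
t(W, y) = y/9
m(M) = 1/(-300 + 2*M²/9) (m(M) = 1/(-300 + (2*M²)/9) = 1/(-300 + 2*M²/9))
-305*(-21 - 201) + m(-521) = -305*(-21 - 201) + 9/(2*(-1350 + (-521)²)) = -305*(-222) + 9/(2*(-1350 + 271441)) = 67710 + (9/2)/270091 = 67710 + (9/2)*(1/270091) = 67710 + 9/540182 = 36575723229/540182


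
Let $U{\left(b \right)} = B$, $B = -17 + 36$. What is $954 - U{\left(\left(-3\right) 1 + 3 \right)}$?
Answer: $935$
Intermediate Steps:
$B = 19$
$U{\left(b \right)} = 19$
$954 - U{\left(\left(-3\right) 1 + 3 \right)} = 954 - 19 = 935$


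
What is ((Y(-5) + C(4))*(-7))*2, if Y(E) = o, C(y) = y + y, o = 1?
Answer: -126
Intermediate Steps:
C(y) = 2*y
Y(E) = 1
((Y(-5) + C(4))*(-7))*2 = ((1 + 2*4)*(-7))*2 = ((1 + 8)*(-7))*2 = (9*(-7))*2 = -63*2 = -126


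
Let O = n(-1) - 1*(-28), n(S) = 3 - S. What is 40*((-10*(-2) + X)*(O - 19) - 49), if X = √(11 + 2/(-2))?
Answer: 8440 + 520*√10 ≈ 10084.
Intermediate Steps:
O = 32 (O = (3 - 1*(-1)) - 1*(-28) = (3 + 1) + 28 = 4 + 28 = 32)
X = √10 (X = √(11 + 2*(-½)) = √(11 - 1) = √10 ≈ 3.1623)
40*((-10*(-2) + X)*(O - 19) - 49) = 40*((-10*(-2) + √10)*(32 - 19) - 49) = 40*((20 + √10)*13 - 49) = 40*((260 + 13*√10) - 49) = 40*(211 + 13*√10) = 8440 + 520*√10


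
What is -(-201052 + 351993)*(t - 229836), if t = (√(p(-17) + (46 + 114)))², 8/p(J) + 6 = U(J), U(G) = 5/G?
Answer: 3709445715388/107 ≈ 3.4668e+10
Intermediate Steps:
p(J) = 8/(-6 + 5/J)
t = 16984/107 (t = (√(-8*(-17)/(-5 + 6*(-17)) + (46 + 114)))² = (√(-8*(-17)/(-5 - 102) + 160))² = (√(-8*(-17)/(-107) + 160))² = (√(-8*(-17)*(-1/107) + 160))² = (√(-136/107 + 160))² = (√(16984/107))² = (2*√454322/107)² = 16984/107 ≈ 158.73)
-(-201052 + 351993)*(t - 229836) = -(-201052 + 351993)*(16984/107 - 229836) = -150941*(-24575468)/107 = -1*(-3709445715388/107) = 3709445715388/107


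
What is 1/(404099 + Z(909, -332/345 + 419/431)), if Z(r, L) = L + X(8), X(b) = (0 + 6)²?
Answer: 148695/60092855288 ≈ 2.4744e-6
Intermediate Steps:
X(b) = 36 (X(b) = 6² = 36)
Z(r, L) = 36 + L (Z(r, L) = L + 36 = 36 + L)
1/(404099 + Z(909, -332/345 + 419/431)) = 1/(404099 + (36 + (-332/345 + 419/431))) = 1/(404099 + (36 + 1463/148695)) = 1/(404099 + 5354483/148695) = 1/(60092855288/148695) = 148695/60092855288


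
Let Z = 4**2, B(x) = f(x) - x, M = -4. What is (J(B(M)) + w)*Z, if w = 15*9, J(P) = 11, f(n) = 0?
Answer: 2336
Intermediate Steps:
B(x) = -x (B(x) = 0 - x = -x)
Z = 16
w = 135
(J(B(M)) + w)*Z = (11 + 135)*16 = 146*16 = 2336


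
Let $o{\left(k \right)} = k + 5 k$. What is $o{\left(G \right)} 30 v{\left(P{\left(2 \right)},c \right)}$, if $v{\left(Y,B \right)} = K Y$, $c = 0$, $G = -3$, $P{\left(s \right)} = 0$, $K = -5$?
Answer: $0$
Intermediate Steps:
$v{\left(Y,B \right)} = - 5 Y$
$o{\left(k \right)} = 6 k$
$o{\left(G \right)} 30 v{\left(P{\left(2 \right)},c \right)} = 6 \left(-3\right) 30 \left(\left(-5\right) 0\right) = \left(-18\right) 30 \cdot 0 = \left(-540\right) 0 = 0$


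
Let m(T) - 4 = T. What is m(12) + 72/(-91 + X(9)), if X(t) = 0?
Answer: 1384/91 ≈ 15.209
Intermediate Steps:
m(T) = 4 + T
m(12) + 72/(-91 + X(9)) = (4 + 12) + 72/(-91 + 0) = 16 + 72/(-91) = 16 - 1/91*72 = 16 - 72/91 = 1384/91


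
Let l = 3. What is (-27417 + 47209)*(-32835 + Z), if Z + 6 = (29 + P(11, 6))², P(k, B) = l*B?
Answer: -606268544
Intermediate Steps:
P(k, B) = 3*B
Z = 2203 (Z = -6 + (29 + 3*6)² = -6 + (29 + 18)² = -6 + 47² = -6 + 2209 = 2203)
(-27417 + 47209)*(-32835 + Z) = (-27417 + 47209)*(-32835 + 2203) = 19792*(-30632) = -606268544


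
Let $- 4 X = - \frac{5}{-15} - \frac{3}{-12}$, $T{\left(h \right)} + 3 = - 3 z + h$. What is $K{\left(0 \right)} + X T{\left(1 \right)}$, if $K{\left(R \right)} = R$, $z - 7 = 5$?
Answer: $\frac{133}{24} \approx 5.5417$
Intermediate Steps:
$z = 12$ ($z = 7 + 5 = 12$)
$T{\left(h \right)} = -39 + h$ ($T{\left(h \right)} = -3 + \left(\left(-3\right) 12 + h\right) = -3 + \left(-36 + h\right) = -39 + h$)
$X = - \frac{7}{48}$ ($X = - \frac{- \frac{5}{-15} - \frac{3}{-12}}{4} = - \frac{\left(-5\right) \left(- \frac{1}{15}\right) - - \frac{1}{4}}{4} = - \frac{\frac{1}{3} + \frac{1}{4}}{4} = \left(- \frac{1}{4}\right) \frac{7}{12} = - \frac{7}{48} \approx -0.14583$)
$K{\left(0 \right)} + X T{\left(1 \right)} = 0 - \frac{7 \left(-39 + 1\right)}{48} = 0 - - \frac{133}{24} = 0 + \frac{133}{24} = \frac{133}{24}$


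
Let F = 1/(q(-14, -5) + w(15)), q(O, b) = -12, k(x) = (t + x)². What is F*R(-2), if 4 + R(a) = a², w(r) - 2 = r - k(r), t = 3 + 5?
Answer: 0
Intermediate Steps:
t = 8
k(x) = (8 + x)²
w(r) = 2 + r - (8 + r)² (w(r) = 2 + (r - (8 + r)²) = 2 + r - (8 + r)²)
R(a) = -4 + a²
F = -1/524 (F = 1/(-12 + (2 + 15 - (8 + 15)²)) = 1/(-12 + (2 + 15 - 1*23²)) = 1/(-12 + (2 + 15 - 1*529)) = 1/(-12 + (2 + 15 - 529)) = 1/(-12 - 512) = 1/(-524) = -1/524 ≈ -0.0019084)
F*R(-2) = -(-4 + (-2)²)/524 = -(-4 + 4)/524 = -1/524*0 = 0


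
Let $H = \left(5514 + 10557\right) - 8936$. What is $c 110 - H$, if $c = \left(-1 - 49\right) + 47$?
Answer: $-7465$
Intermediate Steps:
$c = -3$ ($c = -50 + 47 = -3$)
$H = 7135$ ($H = 16071 - 8936 = 7135$)
$c 110 - H = \left(-3\right) 110 - 7135 = -330 - 7135 = -7465$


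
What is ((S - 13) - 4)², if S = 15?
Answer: 4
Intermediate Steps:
((S - 13) - 4)² = ((15 - 13) - 4)² = (2 - 4)² = (-2)² = 4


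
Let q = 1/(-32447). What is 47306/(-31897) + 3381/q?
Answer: -3499206430685/31897 ≈ -1.0970e+8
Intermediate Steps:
q = -1/32447 ≈ -3.0820e-5
47306/(-31897) + 3381/q = 47306/(-31897) + 3381/(-1/32447) = 47306*(-1/31897) + 3381*(-32447) = -47306/31897 - 109703307 = -3499206430685/31897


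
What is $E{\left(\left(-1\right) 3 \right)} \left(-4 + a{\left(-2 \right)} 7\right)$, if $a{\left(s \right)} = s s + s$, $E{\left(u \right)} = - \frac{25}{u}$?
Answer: $\frac{250}{3} \approx 83.333$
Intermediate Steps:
$a{\left(s \right)} = s + s^{2}$ ($a{\left(s \right)} = s^{2} + s = s + s^{2}$)
$E{\left(\left(-1\right) 3 \right)} \left(-4 + a{\left(-2 \right)} 7\right) = - \frac{25}{\left(-1\right) 3} \left(-4 + - 2 \left(1 - 2\right) 7\right) = - \frac{25}{-3} \left(-4 + \left(-2\right) \left(-1\right) 7\right) = \left(-25\right) \left(- \frac{1}{3}\right) \left(-4 + 2 \cdot 7\right) = \frac{25 \left(-4 + 14\right)}{3} = \frac{25}{3} \cdot 10 = \frac{250}{3}$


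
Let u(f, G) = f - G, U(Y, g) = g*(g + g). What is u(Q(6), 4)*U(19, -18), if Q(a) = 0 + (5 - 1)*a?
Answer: 12960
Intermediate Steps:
U(Y, g) = 2*g² (U(Y, g) = g*(2*g) = 2*g²)
Q(a) = 4*a (Q(a) = 0 + 4*a = 4*a)
u(Q(6), 4)*U(19, -18) = (4*6 - 1*4)*(2*(-18)²) = (24 - 4)*(2*324) = 20*648 = 12960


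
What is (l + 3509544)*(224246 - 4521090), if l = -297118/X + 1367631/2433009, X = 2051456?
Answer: -84760456316278560902125/5620733008 ≈ -1.5080e+13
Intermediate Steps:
l = 9381729967/22482932032 (l = -297118/2051456 + 1367631/2433009 = -297118*1/2051456 + 1367631*(1/2433009) = -148559/1025728 + 12321/21919 = 9381729967/22482932032 ≈ 0.41728)
(l + 3509544)*(224246 - 4521090) = (9381729967/22482932032 + 3509544)*(224246 - 4521090) = (78904848597043375/22482932032)*(-4296844) = -84760456316278560902125/5620733008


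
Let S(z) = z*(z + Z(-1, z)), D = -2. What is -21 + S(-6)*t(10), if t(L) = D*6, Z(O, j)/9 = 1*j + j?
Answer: -8229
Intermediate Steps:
Z(O, j) = 18*j (Z(O, j) = 9*(1*j + j) = 9*(j + j) = 9*(2*j) = 18*j)
t(L) = -12 (t(L) = -2*6 = -12)
S(z) = 19*z**2 (S(z) = z*(z + 18*z) = z*(19*z) = 19*z**2)
-21 + S(-6)*t(10) = -21 + (19*(-6)**2)*(-12) = -21 + (19*36)*(-12) = -21 + 684*(-12) = -21 - 8208 = -8229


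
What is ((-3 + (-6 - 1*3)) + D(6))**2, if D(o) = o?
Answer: 36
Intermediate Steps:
((-3 + (-6 - 1*3)) + D(6))**2 = ((-3 + (-6 - 1*3)) + 6)**2 = ((-3 + (-6 - 3)) + 6)**2 = ((-3 - 9) + 6)**2 = (-12 + 6)**2 = (-6)**2 = 36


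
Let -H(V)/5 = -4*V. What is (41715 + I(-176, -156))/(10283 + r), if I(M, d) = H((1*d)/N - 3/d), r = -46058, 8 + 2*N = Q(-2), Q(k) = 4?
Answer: -112516/93015 ≈ -1.2097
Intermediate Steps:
N = -2 (N = -4 + (½)*4 = -4 + 2 = -2)
H(V) = 20*V (H(V) = -(-20)*V = 20*V)
I(M, d) = -60/d - 10*d (I(M, d) = 20*((1*d)/(-2) - 3/d) = 20*(d*(-½) - 3/d) = 20*(-d/2 - 3/d) = 20*(-3/d - d/2) = -60/d - 10*d)
(41715 + I(-176, -156))/(10283 + r) = (41715 + (-60/(-156) - 10*(-156)))/(10283 - 46058) = (41715 + (-60*(-1/156) + 1560))/(-35775) = (41715 + (5/13 + 1560))*(-1/35775) = (41715 + 20285/13)*(-1/35775) = (562580/13)*(-1/35775) = -112516/93015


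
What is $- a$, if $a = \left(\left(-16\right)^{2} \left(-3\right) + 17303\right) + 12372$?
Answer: $-28907$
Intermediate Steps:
$a = 28907$ ($a = \left(256 \left(-3\right) + 17303\right) + 12372 = \left(-768 + 17303\right) + 12372 = 16535 + 12372 = 28907$)
$- a = \left(-1\right) 28907 = -28907$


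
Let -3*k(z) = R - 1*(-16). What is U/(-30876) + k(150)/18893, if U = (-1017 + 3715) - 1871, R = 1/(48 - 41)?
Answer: -110534573/4083381876 ≈ -0.027069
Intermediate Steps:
R = ⅐ (R = 1/7 = ⅐ ≈ 0.14286)
U = 827 (U = 2698 - 1871 = 827)
k(z) = -113/21 (k(z) = -(⅐ - 1*(-16))/3 = -(⅐ + 16)/3 = -⅓*113/7 = -113/21)
U/(-30876) + k(150)/18893 = 827/(-30876) - 113/21/18893 = 827*(-1/30876) - 113/21*1/18893 = -827/30876 - 113/396753 = -110534573/4083381876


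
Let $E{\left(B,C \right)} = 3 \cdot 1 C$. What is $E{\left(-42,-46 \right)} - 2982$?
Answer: $-3120$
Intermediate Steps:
$E{\left(B,C \right)} = 3 C$
$E{\left(-42,-46 \right)} - 2982 = 3 \left(-46\right) - 2982 = -138 - 2982 = -3120$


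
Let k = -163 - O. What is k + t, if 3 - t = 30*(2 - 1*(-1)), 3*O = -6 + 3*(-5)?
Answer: -243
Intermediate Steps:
O = -7 (O = (-6 + 3*(-5))/3 = (-6 - 15)/3 = (⅓)*(-21) = -7)
k = -156 (k = -163 - 1*(-7) = -163 + 7 = -156)
t = -87 (t = 3 - 30*(2 - 1*(-1)) = 3 - 30*(2 + 1) = 3 - 30*3 = 3 - 1*90 = 3 - 90 = -87)
k + t = -156 - 87 = -243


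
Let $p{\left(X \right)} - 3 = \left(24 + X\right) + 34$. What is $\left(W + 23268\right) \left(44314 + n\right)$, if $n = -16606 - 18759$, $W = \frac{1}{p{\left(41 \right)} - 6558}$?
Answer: $\frac{448100911481}{2152} \approx 2.0823 \cdot 10^{8}$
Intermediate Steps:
$p{\left(X \right)} = 61 + X$ ($p{\left(X \right)} = 3 + \left(\left(24 + X\right) + 34\right) = 3 + \left(58 + X\right) = 61 + X$)
$W = - \frac{1}{6456}$ ($W = \frac{1}{\left(61 + 41\right) - 6558} = \frac{1}{102 - 6558} = \frac{1}{-6456} = - \frac{1}{6456} \approx -0.00015489$)
$n = -35365$
$\left(W + 23268\right) \left(44314 + n\right) = \left(- \frac{1}{6456} + 23268\right) \left(44314 - 35365\right) = \frac{150218207}{6456} \cdot 8949 = \frac{448100911481}{2152}$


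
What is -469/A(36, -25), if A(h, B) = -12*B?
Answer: -469/300 ≈ -1.5633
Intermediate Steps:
-469/A(36, -25) = -469/((-12*(-25))) = -469/300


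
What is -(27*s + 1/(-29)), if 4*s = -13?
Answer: 10183/116 ≈ 87.784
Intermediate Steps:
s = -13/4 (s = (¼)*(-13) = -13/4 ≈ -3.2500)
-(27*s + 1/(-29)) = -(27*(-13/4) + 1/(-29)) = -(-351/4 - 1/29) = -1*(-10183/116) = 10183/116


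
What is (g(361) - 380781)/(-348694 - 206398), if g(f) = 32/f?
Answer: 137461909/200388212 ≈ 0.68598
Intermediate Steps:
(g(361) - 380781)/(-348694 - 206398) = (32/361 - 380781)/(-348694 - 206398) = (32*(1/361) - 380781)/(-555092) = (32/361 - 380781)*(-1/555092) = -137461909/361*(-1/555092) = 137461909/200388212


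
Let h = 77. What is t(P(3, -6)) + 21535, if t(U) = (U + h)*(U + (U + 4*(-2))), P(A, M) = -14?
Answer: 19267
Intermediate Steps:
t(U) = (-8 + 2*U)*(77 + U) (t(U) = (U + 77)*(U + (U + 4*(-2))) = (77 + U)*(U + (U - 8)) = (77 + U)*(U + (-8 + U)) = (77 + U)*(-8 + 2*U) = (-8 + 2*U)*(77 + U))
t(P(3, -6)) + 21535 = (-616 + 2*(-14)² + 146*(-14)) + 21535 = (-616 + 2*196 - 2044) + 21535 = (-616 + 392 - 2044) + 21535 = -2268 + 21535 = 19267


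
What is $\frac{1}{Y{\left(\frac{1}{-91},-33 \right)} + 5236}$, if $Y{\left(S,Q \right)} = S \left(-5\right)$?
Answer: $\frac{91}{476481} \approx 0.00019098$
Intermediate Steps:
$Y{\left(S,Q \right)} = - 5 S$
$\frac{1}{Y{\left(\frac{1}{-91},-33 \right)} + 5236} = \frac{1}{- \frac{5}{-91} + 5236} = \frac{1}{\left(-5\right) \left(- \frac{1}{91}\right) + 5236} = \frac{1}{\frac{5}{91} + 5236} = \frac{1}{\frac{476481}{91}} = \frac{91}{476481}$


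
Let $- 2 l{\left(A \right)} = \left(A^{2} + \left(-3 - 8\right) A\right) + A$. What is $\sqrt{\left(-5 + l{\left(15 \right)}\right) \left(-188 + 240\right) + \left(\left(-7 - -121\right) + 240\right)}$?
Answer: $8 i \sqrt{29} \approx 43.081 i$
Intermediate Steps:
$l{\left(A \right)} = 5 A - \frac{A^{2}}{2}$ ($l{\left(A \right)} = - \frac{\left(A^{2} + \left(-3 - 8\right) A\right) + A}{2} = - \frac{\left(A^{2} - 11 A\right) + A}{2} = - \frac{A^{2} - 10 A}{2} = 5 A - \frac{A^{2}}{2}$)
$\sqrt{\left(-5 + l{\left(15 \right)}\right) \left(-188 + 240\right) + \left(\left(-7 - -121\right) + 240\right)} = \sqrt{\left(-5 + \frac{1}{2} \cdot 15 \left(10 - 15\right)\right) \left(-188 + 240\right) + \left(\left(-7 - -121\right) + 240\right)} = \sqrt{\left(-5 + \frac{1}{2} \cdot 15 \left(10 - 15\right)\right) 52 + \left(\left(-7 + 121\right) + 240\right)} = \sqrt{\left(-5 + \frac{1}{2} \cdot 15 \left(-5\right)\right) 52 + \left(114 + 240\right)} = \sqrt{\left(-5 - \frac{75}{2}\right) 52 + 354} = \sqrt{\left(- \frac{85}{2}\right) 52 + 354} = \sqrt{-2210 + 354} = \sqrt{-1856} = 8 i \sqrt{29}$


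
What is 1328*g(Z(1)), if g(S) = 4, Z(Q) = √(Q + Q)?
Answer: 5312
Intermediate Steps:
Z(Q) = √2*√Q (Z(Q) = √(2*Q) = √2*√Q)
1328*g(Z(1)) = 1328*4 = 5312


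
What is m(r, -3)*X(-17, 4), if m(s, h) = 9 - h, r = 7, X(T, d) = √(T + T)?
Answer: 12*I*√34 ≈ 69.971*I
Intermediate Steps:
X(T, d) = √2*√T (X(T, d) = √(2*T) = √2*√T)
m(r, -3)*X(-17, 4) = (9 - 1*(-3))*(√2*√(-17)) = (9 + 3)*(√2*(I*√17)) = 12*(I*√34) = 12*I*√34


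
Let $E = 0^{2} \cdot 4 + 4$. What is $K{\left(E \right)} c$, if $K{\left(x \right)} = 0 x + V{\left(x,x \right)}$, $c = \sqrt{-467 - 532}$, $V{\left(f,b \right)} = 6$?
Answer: $18 i \sqrt{111} \approx 189.64 i$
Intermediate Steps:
$c = 3 i \sqrt{111}$ ($c = \sqrt{-999} = 3 i \sqrt{111} \approx 31.607 i$)
$E = 4$ ($E = 0 \cdot 4 + 4 = 0 + 4 = 4$)
$K{\left(x \right)} = 6$ ($K{\left(x \right)} = 0 x + 6 = 0 + 6 = 6$)
$K{\left(E \right)} c = 6 \cdot 3 i \sqrt{111} = 18 i \sqrt{111}$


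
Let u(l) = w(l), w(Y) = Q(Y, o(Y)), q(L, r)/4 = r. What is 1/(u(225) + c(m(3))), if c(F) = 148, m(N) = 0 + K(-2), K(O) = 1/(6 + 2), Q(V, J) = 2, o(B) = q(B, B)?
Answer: 1/150 ≈ 0.0066667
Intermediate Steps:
q(L, r) = 4*r
o(B) = 4*B
w(Y) = 2
K(O) = ⅛ (K(O) = 1/8 = ⅛)
u(l) = 2
m(N) = ⅛ (m(N) = 0 + ⅛ = ⅛)
1/(u(225) + c(m(3))) = 1/(2 + 148) = 1/150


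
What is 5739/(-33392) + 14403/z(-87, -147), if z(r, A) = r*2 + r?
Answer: -160814285/2905104 ≈ -55.356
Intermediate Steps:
z(r, A) = 3*r (z(r, A) = 2*r + r = 3*r)
5739/(-33392) + 14403/z(-87, -147) = 5739/(-33392) + 14403/((3*(-87))) = 5739*(-1/33392) + 14403/(-261) = -5739/33392 + 14403*(-1/261) = -5739/33392 - 4801/87 = -160814285/2905104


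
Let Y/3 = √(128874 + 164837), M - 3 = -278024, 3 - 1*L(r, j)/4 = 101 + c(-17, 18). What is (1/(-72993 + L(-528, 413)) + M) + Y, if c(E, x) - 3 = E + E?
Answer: -20368096482/73261 + 3*√293711 ≈ -2.7640e+5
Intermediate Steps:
c(E, x) = 3 + 2*E (c(E, x) = 3 + (E + E) = 3 + 2*E)
L(r, j) = -268 (L(r, j) = 12 - 4*(101 + (3 + 2*(-17))) = 12 - 4*(101 + (3 - 34)) = 12 - 4*(101 - 31) = 12 - 4*70 = 12 - 280 = -268)
M = -278021 (M = 3 - 278024 = -278021)
Y = 3*√293711 (Y = 3*√(128874 + 164837) = 3*√293711 ≈ 1625.9)
(1/(-72993 + L(-528, 413)) + M) + Y = (1/(-72993 - 268) - 278021) + 3*√293711 = (1/(-73261) - 278021) + 3*√293711 = (-1/73261 - 278021) + 3*√293711 = -20368096482/73261 + 3*√293711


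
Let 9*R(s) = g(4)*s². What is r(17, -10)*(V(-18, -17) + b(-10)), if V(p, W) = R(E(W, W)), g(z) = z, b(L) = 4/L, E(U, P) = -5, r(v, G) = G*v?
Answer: -16388/9 ≈ -1820.9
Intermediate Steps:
R(s) = 4*s²/9 (R(s) = (4*s²)/9 = 4*s²/9)
V(p, W) = 100/9 (V(p, W) = (4/9)*(-5)² = (4/9)*25 = 100/9)
r(17, -10)*(V(-18, -17) + b(-10)) = (-10*17)*(100/9 + 4/(-10)) = -170*(100/9 + 4*(-⅒)) = -170*(100/9 - ⅖) = -170*482/45 = -16388/9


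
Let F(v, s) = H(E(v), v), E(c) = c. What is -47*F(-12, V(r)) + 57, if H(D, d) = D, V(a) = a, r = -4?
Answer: 621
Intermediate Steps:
F(v, s) = v
-47*F(-12, V(r)) + 57 = -47*(-12) + 57 = 564 + 57 = 621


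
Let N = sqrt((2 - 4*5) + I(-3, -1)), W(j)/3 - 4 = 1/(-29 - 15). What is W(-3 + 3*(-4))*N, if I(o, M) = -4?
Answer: 525*I*sqrt(22)/44 ≈ 55.965*I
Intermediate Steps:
W(j) = 525/44 (W(j) = 12 + 3/(-29 - 15) = 12 + 3/(-44) = 12 + 3*(-1/44) = 12 - 3/44 = 525/44)
N = I*sqrt(22) (N = sqrt((2 - 4*5) - 4) = sqrt((2 - 20) - 4) = sqrt(-18 - 4) = sqrt(-22) = I*sqrt(22) ≈ 4.6904*I)
W(-3 + 3*(-4))*N = 525*(I*sqrt(22))/44 = 525*I*sqrt(22)/44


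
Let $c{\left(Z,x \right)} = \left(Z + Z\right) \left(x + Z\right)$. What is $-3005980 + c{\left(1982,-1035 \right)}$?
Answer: $747928$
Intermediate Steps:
$c{\left(Z,x \right)} = 2 Z \left(Z + x\right)$
$-3005980 + c{\left(1982,-1035 \right)} = -3005980 + 2 \cdot 1982 \left(1982 - 1035\right) = -3005980 + 2 \cdot 1982 \cdot 947 = -3005980 + 3753908 = 747928$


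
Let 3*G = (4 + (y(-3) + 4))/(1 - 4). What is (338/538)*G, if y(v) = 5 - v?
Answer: -2704/2421 ≈ -1.1169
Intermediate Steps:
G = -16/9 (G = ((4 + ((5 - 1*(-3)) + 4))/(1 - 4))/3 = ((4 + ((5 + 3) + 4))/(-3))/3 = ((4 + (8 + 4))*(-1/3))/3 = ((4 + 12)*(-1/3))/3 = (16*(-1/3))/3 = (1/3)*(-16/3) = -16/9 ≈ -1.7778)
(338/538)*G = (338/538)*(-16/9) = (338*(1/538))*(-16/9) = (169/269)*(-16/9) = -2704/2421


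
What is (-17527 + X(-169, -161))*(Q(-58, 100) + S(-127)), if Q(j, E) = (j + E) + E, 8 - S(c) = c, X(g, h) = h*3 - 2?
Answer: -4989324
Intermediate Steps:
X(g, h) = -2 + 3*h (X(g, h) = 3*h - 2 = -2 + 3*h)
S(c) = 8 - c
Q(j, E) = j + 2*E (Q(j, E) = (E + j) + E = j + 2*E)
(-17527 + X(-169, -161))*(Q(-58, 100) + S(-127)) = (-17527 + (-2 + 3*(-161)))*((-58 + 2*100) + (8 - 1*(-127))) = (-17527 + (-2 - 483))*((-58 + 200) + (8 + 127)) = (-17527 - 485)*(142 + 135) = -18012*277 = -4989324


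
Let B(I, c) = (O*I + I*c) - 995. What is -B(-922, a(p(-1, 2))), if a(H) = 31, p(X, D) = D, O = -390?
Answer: -330003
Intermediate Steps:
B(I, c) = -995 - 390*I + I*c (B(I, c) = (-390*I + I*c) - 995 = -995 - 390*I + I*c)
-B(-922, a(p(-1, 2))) = -(-995 - 390*(-922) - 922*31) = -(-995 + 359580 - 28582) = -1*330003 = -330003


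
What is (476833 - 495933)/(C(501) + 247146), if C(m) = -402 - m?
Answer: -19100/246243 ≈ -0.077566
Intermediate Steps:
(476833 - 495933)/(C(501) + 247146) = (476833 - 495933)/((-402 - 1*501) + 247146) = -19100/((-402 - 501) + 247146) = -19100/(-903 + 247146) = -19100/246243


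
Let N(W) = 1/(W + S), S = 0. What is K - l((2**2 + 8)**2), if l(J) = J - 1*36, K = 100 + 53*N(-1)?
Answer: -61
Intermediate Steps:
N(W) = 1/W (N(W) = 1/(W + 0) = 1/W)
K = 47 (K = 100 + 53/(-1) = 100 + 53*(-1) = 100 - 53 = 47)
l(J) = -36 + J (l(J) = J - 36 = -36 + J)
K - l((2**2 + 8)**2) = 47 - (-36 + (2**2 + 8)**2) = 47 - (-36 + (4 + 8)**2) = 47 - (-36 + 12**2) = 47 - (-36 + 144) = 47 - 1*108 = 47 - 108 = -61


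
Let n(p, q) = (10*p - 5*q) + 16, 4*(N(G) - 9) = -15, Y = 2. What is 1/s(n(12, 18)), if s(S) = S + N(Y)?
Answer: 4/205 ≈ 0.019512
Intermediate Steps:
N(G) = 21/4 (N(G) = 9 + (¼)*(-15) = 9 - 15/4 = 21/4)
n(p, q) = 16 - 5*q + 10*p (n(p, q) = (-5*q + 10*p) + 16 = 16 - 5*q + 10*p)
s(S) = 21/4 + S (s(S) = S + 21/4 = 21/4 + S)
1/s(n(12, 18)) = 1/(21/4 + (16 - 5*18 + 10*12)) = 1/(21/4 + (16 - 90 + 120)) = 1/(21/4 + 46) = 1/(205/4) = 4/205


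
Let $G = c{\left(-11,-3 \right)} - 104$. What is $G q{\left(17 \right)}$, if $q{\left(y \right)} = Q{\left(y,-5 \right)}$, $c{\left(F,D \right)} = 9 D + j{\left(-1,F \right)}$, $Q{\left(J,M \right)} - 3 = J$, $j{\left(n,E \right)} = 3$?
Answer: $-2560$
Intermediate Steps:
$Q{\left(J,M \right)} = 3 + J$
$c{\left(F,D \right)} = 3 + 9 D$ ($c{\left(F,D \right)} = 9 D + 3 = 3 + 9 D$)
$q{\left(y \right)} = 3 + y$
$G = -128$ ($G = \left(3 + 9 \left(-3\right)\right) - 104 = \left(3 - 27\right) - 104 = -24 - 104 = -128$)
$G q{\left(17 \right)} = - 128 \left(3 + 17\right) = \left(-128\right) 20 = -2560$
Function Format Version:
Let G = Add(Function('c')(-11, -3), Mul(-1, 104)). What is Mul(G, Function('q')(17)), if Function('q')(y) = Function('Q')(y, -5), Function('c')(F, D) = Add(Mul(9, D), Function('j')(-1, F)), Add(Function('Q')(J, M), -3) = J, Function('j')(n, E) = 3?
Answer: -2560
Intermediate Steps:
Function('Q')(J, M) = Add(3, J)
Function('c')(F, D) = Add(3, Mul(9, D)) (Function('c')(F, D) = Add(Mul(9, D), 3) = Add(3, Mul(9, D)))
Function('q')(y) = Add(3, y)
G = -128 (G = Add(Add(3, Mul(9, -3)), Mul(-1, 104)) = Add(Add(3, -27), -104) = Add(-24, -104) = -128)
Mul(G, Function('q')(17)) = Mul(-128, Add(3, 17)) = Mul(-128, 20) = -2560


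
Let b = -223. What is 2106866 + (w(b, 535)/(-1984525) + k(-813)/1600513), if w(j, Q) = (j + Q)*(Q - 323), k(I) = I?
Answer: 6691950009153806753/3176258061325 ≈ 2.1069e+6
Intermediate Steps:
w(j, Q) = (-323 + Q)*(Q + j) (w(j, Q) = (Q + j)*(-323 + Q) = (-323 + Q)*(Q + j))
2106866 + (w(b, 535)/(-1984525) + k(-813)/1600513) = 2106866 + ((535² - 323*535 - 323*(-223) + 535*(-223))/(-1984525) - 813/1600513) = 2106866 + ((286225 - 172805 + 72029 - 119305)*(-1/1984525) - 813*1/1600513) = 2106866 + (66144*(-1/1984525) - 813/1600513) = 2106866 + (-66144/1984525 - 813/1600513) = 2106866 - 107477750697/3176258061325 = 6691950009153806753/3176258061325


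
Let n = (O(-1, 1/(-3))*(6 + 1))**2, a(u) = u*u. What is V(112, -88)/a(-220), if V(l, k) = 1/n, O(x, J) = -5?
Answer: 1/59290000 ≈ 1.6866e-8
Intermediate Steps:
a(u) = u**2
n = 1225 (n = (-5*(6 + 1))**2 = (-5*7)**2 = (-35)**2 = 1225)
V(l, k) = 1/1225
V(112, -88)/a(-220) = 1/(1225*((-220)**2)) = (1/1225)/48400 = (1/1225)*(1/48400) = 1/59290000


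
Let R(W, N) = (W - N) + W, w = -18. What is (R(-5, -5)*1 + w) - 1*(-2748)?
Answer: 2725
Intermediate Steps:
R(W, N) = -N + 2*W
(R(-5, -5)*1 + w) - 1*(-2748) = ((-1*(-5) + 2*(-5))*1 - 18) - 1*(-2748) = ((5 - 10)*1 - 18) + 2748 = (-5*1 - 18) + 2748 = (-5 - 18) + 2748 = -23 + 2748 = 2725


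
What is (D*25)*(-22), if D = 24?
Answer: -13200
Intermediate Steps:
(D*25)*(-22) = (24*25)*(-22) = 600*(-22) = -13200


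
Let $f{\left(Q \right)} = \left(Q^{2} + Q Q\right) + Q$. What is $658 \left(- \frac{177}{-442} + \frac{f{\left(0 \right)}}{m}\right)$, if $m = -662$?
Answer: $\frac{58233}{221} \approx 263.5$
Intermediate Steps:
$f{\left(Q \right)} = Q + 2 Q^{2}$ ($f{\left(Q \right)} = \left(Q^{2} + Q^{2}\right) + Q = 2 Q^{2} + Q = Q + 2 Q^{2}$)
$658 \left(- \frac{177}{-442} + \frac{f{\left(0 \right)}}{m}\right) = 658 \left(- \frac{177}{-442} + \frac{0 \left(1 + 2 \cdot 0\right)}{-662}\right) = 658 \left(\left(-177\right) \left(- \frac{1}{442}\right) + 0 \left(1 + 0\right) \left(- \frac{1}{662}\right)\right) = 658 \left(\frac{177}{442} + 0 \cdot 1 \left(- \frac{1}{662}\right)\right) = 658 \left(\frac{177}{442} + 0 \left(- \frac{1}{662}\right)\right) = 658 \left(\frac{177}{442} + 0\right) = 658 \cdot \frac{177}{442} = \frac{58233}{221}$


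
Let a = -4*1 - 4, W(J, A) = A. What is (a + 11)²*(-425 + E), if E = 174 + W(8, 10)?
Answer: -2169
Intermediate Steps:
a = -8 (a = -4 - 4 = -8)
E = 184 (E = 174 + 10 = 184)
(a + 11)²*(-425 + E) = (-8 + 11)²*(-425 + 184) = 3²*(-241) = 9*(-241) = -2169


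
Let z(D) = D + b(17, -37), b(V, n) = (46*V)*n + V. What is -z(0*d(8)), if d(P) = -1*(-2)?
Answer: 28917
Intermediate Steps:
b(V, n) = V + 46*V*n (b(V, n) = 46*V*n + V = V + 46*V*n)
d(P) = 2
z(D) = -28917 + D (z(D) = D + 17*(1 + 46*(-37)) = D + 17*(1 - 1702) = D + 17*(-1701) = D - 28917 = -28917 + D)
-z(0*d(8)) = -(-28917 + 0*2) = -(-28917 + 0) = -1*(-28917) = 28917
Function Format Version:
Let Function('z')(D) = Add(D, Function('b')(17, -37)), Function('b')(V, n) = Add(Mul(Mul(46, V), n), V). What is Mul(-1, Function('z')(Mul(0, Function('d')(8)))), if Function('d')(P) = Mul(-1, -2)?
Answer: 28917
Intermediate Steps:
Function('b')(V, n) = Add(V, Mul(46, V, n)) (Function('b')(V, n) = Add(Mul(46, V, n), V) = Add(V, Mul(46, V, n)))
Function('d')(P) = 2
Function('z')(D) = Add(-28917, D) (Function('z')(D) = Add(D, Mul(17, Add(1, Mul(46, -37)))) = Add(D, Mul(17, Add(1, -1702))) = Add(D, Mul(17, -1701)) = Add(D, -28917) = Add(-28917, D))
Mul(-1, Function('z')(Mul(0, Function('d')(8)))) = Mul(-1, Add(-28917, Mul(0, 2))) = Mul(-1, Add(-28917, 0)) = Mul(-1, -28917) = 28917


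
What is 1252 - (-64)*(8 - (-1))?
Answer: 1828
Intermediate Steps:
1252 - (-64)*(8 - (-1)) = 1252 - (-64)*(8 - 1*(-1)) = 1252 - (-64)*(8 + 1) = 1252 - (-64)*9 = 1252 - 1*(-576) = 1252 + 576 = 1828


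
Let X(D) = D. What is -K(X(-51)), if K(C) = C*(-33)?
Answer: -1683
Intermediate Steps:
K(C) = -33*C
-K(X(-51)) = -(-33)*(-51) = -1*1683 = -1683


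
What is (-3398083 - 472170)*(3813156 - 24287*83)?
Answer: -6956141175755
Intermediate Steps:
(-3398083 - 472170)*(3813156 - 24287*83) = -3870253*(3813156 - 2015821) = -3870253*1797335 = -6956141175755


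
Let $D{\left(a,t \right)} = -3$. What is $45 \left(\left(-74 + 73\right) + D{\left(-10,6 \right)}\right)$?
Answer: $-180$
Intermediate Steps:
$45 \left(\left(-74 + 73\right) + D{\left(-10,6 \right)}\right) = 45 \left(\left(-74 + 73\right) - 3\right) = 45 \left(-1 - 3\right) = 45 \left(-4\right) = -180$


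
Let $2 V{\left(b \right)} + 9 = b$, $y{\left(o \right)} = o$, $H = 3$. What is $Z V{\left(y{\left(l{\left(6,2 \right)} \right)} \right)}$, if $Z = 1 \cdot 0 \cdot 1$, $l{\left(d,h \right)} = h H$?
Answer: $0$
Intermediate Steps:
$l{\left(d,h \right)} = 3 h$ ($l{\left(d,h \right)} = h 3 = 3 h$)
$V{\left(b \right)} = - \frac{9}{2} + \frac{b}{2}$
$Z = 0$ ($Z = 0 \cdot 1 = 0$)
$Z V{\left(y{\left(l{\left(6,2 \right)} \right)} \right)} = 0 \left(- \frac{9}{2} + \frac{3 \cdot 2}{2}\right) = 0 \left(- \frac{9}{2} + \frac{1}{2} \cdot 6\right) = 0 \left(- \frac{9}{2} + 3\right) = 0 \left(- \frac{3}{2}\right) = 0$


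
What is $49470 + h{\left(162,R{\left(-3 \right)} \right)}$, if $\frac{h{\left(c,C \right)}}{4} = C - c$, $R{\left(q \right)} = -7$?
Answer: $48794$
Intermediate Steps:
$h{\left(c,C \right)} = - 4 c + 4 C$ ($h{\left(c,C \right)} = 4 \left(C - c\right) = - 4 c + 4 C$)
$49470 + h{\left(162,R{\left(-3 \right)} \right)} = 49470 + \left(\left(-4\right) 162 + 4 \left(-7\right)\right) = 49470 - 676 = 48794$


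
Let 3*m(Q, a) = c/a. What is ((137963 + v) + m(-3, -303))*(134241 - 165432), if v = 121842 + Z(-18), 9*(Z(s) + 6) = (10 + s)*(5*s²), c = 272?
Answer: -2441715269423/303 ≈ -8.0585e+9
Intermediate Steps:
Z(s) = -6 + 5*s²*(10 + s)/9 (Z(s) = -6 + ((10 + s)*(5*s²))/9 = -6 + (5*s²*(10 + s))/9 = -6 + 5*s²*(10 + s)/9)
m(Q, a) = 272/(3*a) (m(Q, a) = (272/a)/3 = 272/(3*a))
v = 120396 (v = 121842 + (-6 + (5/9)*(-18)³ + (50/9)*(-18)²) = 121842 + (-6 + (5/9)*(-5832) + (50/9)*324) = 121842 + (-6 - 3240 + 1800) = 121842 - 1446 = 120396)
((137963 + v) + m(-3, -303))*(134241 - 165432) = ((137963 + 120396) + (272/3)/(-303))*(134241 - 165432) = (258359 + (272/3)*(-1/303))*(-31191) = (258359 - 272/909)*(-31191) = (234848059/909)*(-31191) = -2441715269423/303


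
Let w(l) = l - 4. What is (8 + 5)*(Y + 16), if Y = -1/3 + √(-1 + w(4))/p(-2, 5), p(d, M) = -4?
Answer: 611/3 - 13*I/4 ≈ 203.67 - 3.25*I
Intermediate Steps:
w(l) = -4 + l
Y = -⅓ - I/4 (Y = -1/3 + √(-1 + (-4 + 4))/(-4) = -1*⅓ + √(-1 + 0)*(-¼) = -⅓ + √(-1)*(-¼) = -⅓ + I*(-¼) = -⅓ - I/4 ≈ -0.33333 - 0.25*I)
(8 + 5)*(Y + 16) = (8 + 5)*((-⅓ - I/4) + 16) = 13*(47/3 - I/4) = 611/3 - 13*I/4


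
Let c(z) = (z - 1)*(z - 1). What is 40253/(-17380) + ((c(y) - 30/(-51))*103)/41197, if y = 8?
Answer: -26682060277/12172065620 ≈ -2.1921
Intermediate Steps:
c(z) = (-1 + z)**2 (c(z) = (-1 + z)*(-1 + z) = (-1 + z)**2)
40253/(-17380) + ((c(y) - 30/(-51))*103)/41197 = 40253/(-17380) + (((-1 + 8)**2 - 30/(-51))*103)/41197 = 40253*(-1/17380) + ((7**2 - 30*(-1/51))*103)*(1/41197) = -40253/17380 + ((49 + 10/17)*103)*(1/41197) = -40253/17380 + ((843/17)*103)*(1/41197) = -40253/17380 + (86829/17)*(1/41197) = -40253/17380 + 86829/700349 = -26682060277/12172065620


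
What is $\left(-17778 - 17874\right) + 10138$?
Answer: $-25514$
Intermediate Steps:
$\left(-17778 - 17874\right) + 10138 = -35652 + 10138 = -25514$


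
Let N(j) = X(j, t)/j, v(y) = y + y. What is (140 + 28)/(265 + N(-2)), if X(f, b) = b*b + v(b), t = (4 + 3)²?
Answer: -336/1969 ≈ -0.17064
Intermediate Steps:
t = 49 (t = 7² = 49)
v(y) = 2*y
X(f, b) = b² + 2*b (X(f, b) = b*b + 2*b = b² + 2*b)
N(j) = 2499/j (N(j) = (49*(2 + 49))/j = (49*51)/j = 2499/j)
(140 + 28)/(265 + N(-2)) = (140 + 28)/(265 + 2499/(-2)) = 168/(265 + 2499*(-½)) = 168/(265 - 2499/2) = 168/(-1969/2) = 168*(-2/1969) = -336/1969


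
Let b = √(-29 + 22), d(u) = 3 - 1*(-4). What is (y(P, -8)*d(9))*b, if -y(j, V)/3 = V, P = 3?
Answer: 168*I*√7 ≈ 444.49*I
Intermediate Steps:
d(u) = 7 (d(u) = 3 + 4 = 7)
b = I*√7 (b = √(-7) = I*√7 ≈ 2.6458*I)
y(j, V) = -3*V
(y(P, -8)*d(9))*b = (-3*(-8)*7)*(I*√7) = (24*7)*(I*√7) = 168*(I*√7) = 168*I*√7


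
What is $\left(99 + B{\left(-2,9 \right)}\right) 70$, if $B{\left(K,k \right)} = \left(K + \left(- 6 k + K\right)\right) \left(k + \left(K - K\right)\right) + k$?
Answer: $-28980$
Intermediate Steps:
$B{\left(K,k \right)} = k + k \left(- 6 k + 2 K\right)$ ($B{\left(K,k \right)} = \left(K + \left(K - 6 k\right)\right) \left(k + 0\right) + k = \left(- 6 k + 2 K\right) k + k = k \left(- 6 k + 2 K\right) + k = k + k \left(- 6 k + 2 K\right)$)
$\left(99 + B{\left(-2,9 \right)}\right) 70 = \left(99 + 9 \left(1 - 54 + 2 \left(-2\right)\right)\right) 70 = \left(99 + 9 \left(1 - 54 - 4\right)\right) 70 = \left(99 + 9 \left(-57\right)\right) 70 = \left(99 - 513\right) 70 = \left(-414\right) 70 = -28980$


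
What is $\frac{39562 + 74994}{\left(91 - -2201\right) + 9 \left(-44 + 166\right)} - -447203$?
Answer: $\frac{758066363}{1695} \approx 4.4724 \cdot 10^{5}$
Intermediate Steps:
$\frac{39562 + 74994}{\left(91 - -2201\right) + 9 \left(-44 + 166\right)} - -447203 = \frac{114556}{\left(91 + 2201\right) + 9 \cdot 122} + 447203 = \frac{114556}{2292 + 1098} + 447203 = \frac{114556}{3390} + 447203 = 114556 \cdot \frac{1}{3390} + 447203 = \frac{57278}{1695} + 447203 = \frac{758066363}{1695}$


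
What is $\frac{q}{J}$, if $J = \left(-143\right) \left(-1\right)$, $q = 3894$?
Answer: $\frac{354}{13} \approx 27.231$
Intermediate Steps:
$J = 143$
$\frac{q}{J} = \frac{3894}{143} = 3894 \cdot \frac{1}{143} = \frac{354}{13}$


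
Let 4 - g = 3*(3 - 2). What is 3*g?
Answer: 3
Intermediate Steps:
g = 1 (g = 4 - 3*(3 - 2) = 4 - 3 = 1)
3*g = 3*1 = 3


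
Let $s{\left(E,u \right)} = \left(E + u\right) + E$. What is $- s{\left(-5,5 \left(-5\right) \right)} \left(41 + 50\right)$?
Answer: $3185$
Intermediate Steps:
$s{\left(E,u \right)} = u + 2 E$
$- s{\left(-5,5 \left(-5\right) \right)} \left(41 + 50\right) = - \left(5 \left(-5\right) + 2 \left(-5\right)\right) \left(41 + 50\right) = - \left(-25 - 10\right) 91 = - \left(-35\right) 91 = \left(-1\right) \left(-3185\right) = 3185$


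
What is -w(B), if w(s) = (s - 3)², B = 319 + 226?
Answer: -293764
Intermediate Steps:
B = 545
w(s) = (-3 + s)²
-w(B) = -(-3 + 545)² = -1*542² = -1*293764 = -293764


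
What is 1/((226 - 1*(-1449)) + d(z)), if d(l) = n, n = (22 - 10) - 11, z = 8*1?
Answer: 1/1676 ≈ 0.00059666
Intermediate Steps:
z = 8
n = 1 (n = 12 - 11 = 1)
d(l) = 1
1/((226 - 1*(-1449)) + d(z)) = 1/((226 - 1*(-1449)) + 1) = 1/((226 + 1449) + 1) = 1/(1675 + 1) = 1/1676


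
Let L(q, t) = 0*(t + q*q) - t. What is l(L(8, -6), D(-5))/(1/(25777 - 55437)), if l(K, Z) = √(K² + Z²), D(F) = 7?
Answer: -29660*√85 ≈ -2.7345e+5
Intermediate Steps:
L(q, t) = -t (L(q, t) = 0*(t + q²) - t = 0 - t = -t)
l(L(8, -6), D(-5))/(1/(25777 - 55437)) = √((-1*(-6))² + 7²)/(1/(25777 - 55437)) = √(6² + 49)/(1/(-29660)) = √(36 + 49)/(-1/29660) = √85*(-29660) = -29660*√85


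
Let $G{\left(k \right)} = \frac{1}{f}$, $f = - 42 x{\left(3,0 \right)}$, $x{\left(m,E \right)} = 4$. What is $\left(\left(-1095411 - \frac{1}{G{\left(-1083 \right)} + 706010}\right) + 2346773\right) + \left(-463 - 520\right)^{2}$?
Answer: $\frac{263034873243861}{118609679} \approx 2.2177 \cdot 10^{6}$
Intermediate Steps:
$f = -168$ ($f = \left(-42\right) 4 = -168$)
$G{\left(k \right)} = - \frac{1}{168}$ ($G{\left(k \right)} = \frac{1}{-168} = - \frac{1}{168}$)
$\left(\left(-1095411 - \frac{1}{G{\left(-1083 \right)} + 706010}\right) + 2346773\right) + \left(-463 - 520\right)^{2} = \left(\left(-1095411 - \frac{1}{- \frac{1}{168} + 706010}\right) + 2346773\right) + \left(-463 - 520\right)^{2} = \left(\left(-1095411 - \frac{1}{\frac{118609679}{168}}\right) + 2346773\right) + \left(-983\right)^{2} = \left(\left(-1095411 - \frac{168}{118609679}\right) + 2346773\right) + 966289 = \left(- \frac{129926347083237}{118609679} + 2346773\right) + 966289 = \frac{148423645132630}{118609679} + 966289 = \frac{263034873243861}{118609679}$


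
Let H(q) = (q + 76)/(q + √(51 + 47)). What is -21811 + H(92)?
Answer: -91227685/4183 - 588*√2/4183 ≈ -21809.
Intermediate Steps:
H(q) = (76 + q)/(q + 7*√2) (H(q) = (76 + q)/(q + √98) = (76 + q)/(q + 7*√2))
-21811 + H(92) = -21811 + (76 + 92)/(92 + 7*√2) = -21811 + 168/(92 + 7*√2)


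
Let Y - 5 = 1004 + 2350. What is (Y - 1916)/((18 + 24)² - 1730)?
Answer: 1443/34 ≈ 42.441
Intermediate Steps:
Y = 3359 (Y = 5 + (1004 + 2350) = 5 + 3354 = 3359)
(Y - 1916)/((18 + 24)² - 1730) = (3359 - 1916)/((18 + 24)² - 1730) = 1443/(42² - 1730) = 1443/(1764 - 1730) = 1443/34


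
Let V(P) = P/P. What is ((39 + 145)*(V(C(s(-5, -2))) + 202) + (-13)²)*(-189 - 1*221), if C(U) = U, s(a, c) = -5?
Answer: -15383610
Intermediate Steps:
V(P) = 1
((39 + 145)*(V(C(s(-5, -2))) + 202) + (-13)²)*(-189 - 1*221) = ((39 + 145)*(1 + 202) + (-13)²)*(-189 - 1*221) = (184*203 + 169)*(-189 - 221) = (37352 + 169)*(-410) = 37521*(-410) = -15383610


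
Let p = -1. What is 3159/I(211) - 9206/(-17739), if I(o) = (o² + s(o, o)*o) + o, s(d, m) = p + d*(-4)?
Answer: 391181159/789758019 ≈ 0.49532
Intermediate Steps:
s(d, m) = -1 - 4*d (s(d, m) = -1 + d*(-4) = -1 - 4*d)
I(o) = o + o² + o*(-1 - 4*o) (I(o) = (o² + (-1 - 4*o)*o) + o = (o² + o*(-1 - 4*o)) + o = o + o² + o*(-1 - 4*o))
3159/I(211) - 9206/(-17739) = 3159/((-3*211²)) - 9206/(-17739) = 3159/((-3*44521)) - 9206*(-1/17739) = 3159/(-133563) + 9206/17739 = 3159*(-1/133563) + 9206/17739 = -1053/44521 + 9206/17739 = 391181159/789758019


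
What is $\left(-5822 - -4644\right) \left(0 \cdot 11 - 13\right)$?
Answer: $15314$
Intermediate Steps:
$\left(-5822 - -4644\right) \left(0 \cdot 11 - 13\right) = \left(-5822 + 4644\right) \left(0 - 13\right) = \left(-1178\right) \left(-13\right) = 15314$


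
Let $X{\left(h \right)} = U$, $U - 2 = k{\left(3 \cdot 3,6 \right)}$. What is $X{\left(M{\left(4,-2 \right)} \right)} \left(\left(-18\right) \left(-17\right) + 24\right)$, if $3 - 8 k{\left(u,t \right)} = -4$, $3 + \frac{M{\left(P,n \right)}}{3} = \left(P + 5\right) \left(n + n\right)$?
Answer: $\frac{3795}{4} \approx 948.75$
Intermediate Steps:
$M{\left(P,n \right)} = -9 + 6 n \left(5 + P\right)$ ($M{\left(P,n \right)} = -9 + 3 \left(P + 5\right) \left(n + n\right) = -9 + 3 \left(5 + P\right) 2 n = -9 + 3 \cdot 2 n \left(5 + P\right) = -9 + 6 n \left(5 + P\right)$)
$k{\left(u,t \right)} = \frac{7}{8}$ ($k{\left(u,t \right)} = \frac{3}{8} - - \frac{1}{2} = \frac{3}{8} + \frac{1}{2} = \frac{7}{8}$)
$U = \frac{23}{8}$ ($U = 2 + \frac{7}{8} = \frac{23}{8} \approx 2.875$)
$X{\left(h \right)} = \frac{23}{8}$
$X{\left(M{\left(4,-2 \right)} \right)} \left(\left(-18\right) \left(-17\right) + 24\right) = \frac{23 \left(\left(-18\right) \left(-17\right) + 24\right)}{8} = \frac{23 \left(306 + 24\right)}{8} = \frac{23}{8} \cdot 330 = \frac{3795}{4}$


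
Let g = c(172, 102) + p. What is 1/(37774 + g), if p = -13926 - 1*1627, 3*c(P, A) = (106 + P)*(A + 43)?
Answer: 3/106973 ≈ 2.8044e-5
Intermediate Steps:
c(P, A) = (43 + A)*(106 + P)/3 (c(P, A) = ((106 + P)*(A + 43))/3 = ((106 + P)*(43 + A))/3 = ((43 + A)*(106 + P))/3 = (43 + A)*(106 + P)/3)
p = -15553 (p = -13926 - 1627 = -15553)
g = -6349/3 (g = (4558/3 + (43/3)*172 + (106/3)*102 + (⅓)*102*172) - 15553 = (4558/3 + 7396/3 + 3604 + 5848) - 15553 = 40310/3 - 15553 = -6349/3 ≈ -2116.3)
1/(37774 + g) = 1/(37774 - 6349/3) = 1/(106973/3) = 3/106973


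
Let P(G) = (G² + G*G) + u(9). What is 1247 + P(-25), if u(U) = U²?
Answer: 2578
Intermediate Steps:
P(G) = 81 + 2*G² (P(G) = (G² + G*G) + 9² = (G² + G²) + 81 = 2*G² + 81 = 81 + 2*G²)
1247 + P(-25) = 1247 + (81 + 2*(-25)²) = 1247 + (81 + 2*625) = 1247 + (81 + 1250) = 1247 + 1331 = 2578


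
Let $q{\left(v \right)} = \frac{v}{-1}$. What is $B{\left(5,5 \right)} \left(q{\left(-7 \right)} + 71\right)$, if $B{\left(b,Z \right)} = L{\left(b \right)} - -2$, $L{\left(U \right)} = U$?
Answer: $546$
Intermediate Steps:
$q{\left(v \right)} = - v$ ($q{\left(v \right)} = v \left(-1\right) = - v$)
$B{\left(b,Z \right)} = 2 + b$ ($B{\left(b,Z \right)} = b - -2 = b + 2 = 2 + b$)
$B{\left(5,5 \right)} \left(q{\left(-7 \right)} + 71\right) = \left(2 + 5\right) \left(\left(-1\right) \left(-7\right) + 71\right) = 7 \left(7 + 71\right) = 7 \cdot 78 = 546$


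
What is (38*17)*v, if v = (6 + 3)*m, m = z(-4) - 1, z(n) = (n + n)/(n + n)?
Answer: 0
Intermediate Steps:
z(n) = 1 (z(n) = (2*n)/((2*n)) = (2*n)*(1/(2*n)) = 1)
m = 0 (m = 1 - 1 = 0)
v = 0 (v = (6 + 3)*0 = 9*0 = 0)
(38*17)*v = (38*17)*0 = 646*0 = 0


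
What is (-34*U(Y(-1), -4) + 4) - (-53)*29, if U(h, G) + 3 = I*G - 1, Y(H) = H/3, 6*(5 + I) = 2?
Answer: 3127/3 ≈ 1042.3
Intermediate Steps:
I = -14/3 (I = -5 + (⅙)*2 = -5 + ⅓ = -14/3 ≈ -4.6667)
Y(H) = H/3 (Y(H) = H*(⅓) = H/3)
U(h, G) = -4 - 14*G/3 (U(h, G) = -3 + (-14*G/3 - 1) = -3 + (-1 - 14*G/3) = -4 - 14*G/3)
(-34*U(Y(-1), -4) + 4) - (-53)*29 = (-34*(-4 - 14/3*(-4)) + 4) - (-53)*29 = (-34*(-4 + 56/3) + 4) - 1*(-1537) = (-34*44/3 + 4) + 1537 = (-1496/3 + 4) + 1537 = -1484/3 + 1537 = 3127/3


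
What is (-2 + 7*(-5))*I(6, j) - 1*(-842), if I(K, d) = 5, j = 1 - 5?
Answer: 657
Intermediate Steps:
j = -4
(-2 + 7*(-5))*I(6, j) - 1*(-842) = (-2 + 7*(-5))*5 - 1*(-842) = (-2 - 35)*5 + 842 = -37*5 + 842 = -185 + 842 = 657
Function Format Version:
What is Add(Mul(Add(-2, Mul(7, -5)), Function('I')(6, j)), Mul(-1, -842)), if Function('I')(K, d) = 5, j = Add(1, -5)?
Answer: 657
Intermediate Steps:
j = -4
Add(Mul(Add(-2, Mul(7, -5)), Function('I')(6, j)), Mul(-1, -842)) = Add(Mul(Add(-2, Mul(7, -5)), 5), Mul(-1, -842)) = Add(Mul(Add(-2, -35), 5), 842) = Add(Mul(-37, 5), 842) = Add(-185, 842) = 657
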